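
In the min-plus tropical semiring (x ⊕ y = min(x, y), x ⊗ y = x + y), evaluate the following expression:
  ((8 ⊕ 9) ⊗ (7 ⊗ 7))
((8 ⊕ 9) ⊗ (7 ⊗ 7)) = 22

Expand innermost to outermost. Recall ⊕ takes the minimum of its arguments and ⊗ takes their sum. Working out the expression ((8 ⊕ 9) ⊗ (7 ⊗ 7)) gives 22.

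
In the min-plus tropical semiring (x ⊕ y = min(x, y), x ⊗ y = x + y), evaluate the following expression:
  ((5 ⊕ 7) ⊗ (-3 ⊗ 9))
((5 ⊕ 7) ⊗ (-3 ⊗ 9)) = 11

Expand innermost to outermost. Recall ⊕ takes the minimum of its arguments and ⊗ takes their sum. Working out the expression ((5 ⊕ 7) ⊗ (-3 ⊗ 9)) gives 11.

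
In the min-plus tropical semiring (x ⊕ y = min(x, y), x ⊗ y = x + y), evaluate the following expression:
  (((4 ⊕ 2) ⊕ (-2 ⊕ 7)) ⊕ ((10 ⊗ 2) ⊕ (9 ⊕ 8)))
(((4 ⊕ 2) ⊕ (-2 ⊕ 7)) ⊕ ((10 ⊗ 2) ⊕ (9 ⊕ 8))) = -2

Expand innermost to outermost. Recall ⊕ takes the minimum of its arguments and ⊗ takes their sum. Working out the expression (((4 ⊕ 2) ⊕ (-2 ⊕ 7)) ⊕ ((10 ⊗ 2) ⊕ (9 ⊕ 8))) gives -2.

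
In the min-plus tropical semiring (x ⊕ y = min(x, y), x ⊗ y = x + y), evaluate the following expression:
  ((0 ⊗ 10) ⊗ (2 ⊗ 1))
((0 ⊗ 10) ⊗ (2 ⊗ 1)) = 13

Expand innermost to outermost. Recall ⊕ takes the minimum of its arguments and ⊗ takes their sum. Working out the expression ((0 ⊗ 10) ⊗ (2 ⊗ 1)) gives 13.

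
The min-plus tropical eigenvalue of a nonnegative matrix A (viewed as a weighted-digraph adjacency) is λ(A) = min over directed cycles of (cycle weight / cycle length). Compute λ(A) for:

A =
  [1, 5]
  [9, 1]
λ(A) = 1

Enumerate directed cycles and compute their means (weight / length). Sample:
  cycle 0 → 0: weight = 1, length = 1, mean = 1/1 ≈ 1.000
  cycle 1 → 1: weight = 1, length = 1, mean = 1/1 ≈ 1.000
  cycle 0 → 1 → 0: weight = 14, length = 2, mean = 14/2 ≈ 7.000
  cycle 1 → 0 → 1: weight = 14, length = 2, mean = 14/2 ≈ 7.000
Minimum mean = 1.000, attained e.g. along the cycle 0 → 0 with weight 1 and length 1. So λ(A) = 1/1 = 1.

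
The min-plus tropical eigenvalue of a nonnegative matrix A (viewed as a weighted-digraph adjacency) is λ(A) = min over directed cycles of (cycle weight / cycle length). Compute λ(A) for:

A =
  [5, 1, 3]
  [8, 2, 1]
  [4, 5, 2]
λ(A) = 2

Enumerate directed cycles and compute their means (weight / length). Sample:
  cycle 0 → 0: weight = 5, length = 1, mean = 5/1 ≈ 5.000
  cycle 1 → 1: weight = 2, length = 1, mean = 2/1 ≈ 2.000
  cycle 2 → 2: weight = 2, length = 1, mean = 2/1 ≈ 2.000
  cycle 0 → 1 → 0: weight = 9, length = 2, mean = 9/2 ≈ 4.500
  cycle 0 → 2 → 0: weight = 7, length = 2, mean = 7/2 ≈ 3.500
  cycle 1 → 0 → 1: weight = 9, length = 2, mean = 9/2 ≈ 4.500
Minimum mean = 2.000, attained e.g. along the cycle 1 → 1 with weight 2 and length 1. So λ(A) = 2/1 = 2.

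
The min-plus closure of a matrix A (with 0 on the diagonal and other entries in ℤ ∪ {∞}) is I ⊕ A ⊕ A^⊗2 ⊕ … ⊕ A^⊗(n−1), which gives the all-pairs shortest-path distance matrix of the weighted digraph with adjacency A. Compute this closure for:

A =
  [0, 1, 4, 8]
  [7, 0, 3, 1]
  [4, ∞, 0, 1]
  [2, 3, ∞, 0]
Closure =
  [0, 1, 4, 2]
  [3, 0, 3, 1]
  [3, 4, 0, 1]
  [2, 3, 6, 0]

This is the Floyd-Warshall all-pairs shortest-path computation. For each intermediate vertex k = 0, 1, …, 3, update dist[i][j] ← min(dist[i][j], dist[i][k] + dist[k][j]). The final matrix gives, for each (i, j), the minimum total weight of any directed path from i to j (possibly empty when i = j).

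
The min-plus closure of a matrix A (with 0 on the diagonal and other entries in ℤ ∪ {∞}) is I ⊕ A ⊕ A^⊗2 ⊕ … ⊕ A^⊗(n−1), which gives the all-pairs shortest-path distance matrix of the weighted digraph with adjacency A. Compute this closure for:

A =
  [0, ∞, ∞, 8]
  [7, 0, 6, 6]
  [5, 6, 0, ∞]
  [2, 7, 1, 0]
Closure =
  [0, 15, 9, 8]
  [7, 0, 6, 6]
  [5, 6, 0, 12]
  [2, 7, 1, 0]

This is the Floyd-Warshall all-pairs shortest-path computation. For each intermediate vertex k = 0, 1, …, 3, update dist[i][j] ← min(dist[i][j], dist[i][k] + dist[k][j]). The final matrix gives, for each (i, j), the minimum total weight of any directed path from i to j (possibly empty when i = j).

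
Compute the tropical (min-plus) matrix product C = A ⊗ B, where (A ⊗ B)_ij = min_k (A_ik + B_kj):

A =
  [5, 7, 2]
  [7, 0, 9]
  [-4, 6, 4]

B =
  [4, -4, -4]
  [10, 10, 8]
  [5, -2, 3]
A ⊗ B =
  [7, 0, 1]
  [10, 3, 3]
  [0, -8, -8]

Apply the min-plus product entry-by-entry:
  C[0][0] = min over k of (A[0][0] + B[0][0] = 5 + 4 = 9, A[0][1] + B[1][0] = 7 + 10 = 17, A[0][2] + B[2][0] = 2 + 5 = 7) = 7 (attained at k = 2)
  C[0][1] = min over k of (A[0][0] + B[0][1] = 5 + -4 = 1, A[0][1] + B[1][1] = 7 + 10 = 17, A[0][2] + B[2][1] = 2 + -2 = 0) = 0 (attained at k = 2)
  C[0][2] = min over k of (A[0][0] + B[0][2] = 5 + -4 = 1, A[0][1] + B[1][2] = 7 + 8 = 15, A[0][2] + B[2][2] = 2 + 3 = 5) = 1 (attained at k = 0)
  C[1][0] = min over k of (A[1][0] + B[0][0] = 7 + 4 = 11, A[1][1] + B[1][0] = 0 + 10 = 10, A[1][2] + B[2][0] = 9 + 5 = 14) = 10 (attained at k = 1)
  C[1][1] = min over k of (A[1][0] + B[0][1] = 7 + -4 = 3, A[1][1] + B[1][1] = 0 + 10 = 10, A[1][2] + B[2][1] = 9 + -2 = 7) = 3 (attained at k = 0)
  C[1][2] = min over k of (A[1][0] + B[0][2] = 7 + -4 = 3, A[1][1] + B[1][2] = 0 + 8 = 8, A[1][2] + B[2][2] = 9 + 3 = 12) = 3 (attained at k = 0)
  C[2][0] = min over k of (A[2][0] + B[0][0] = -4 + 4 = 0, A[2][1] + B[1][0] = 6 + 10 = 16, A[2][2] + B[2][0] = 4 + 5 = 9) = 0 (attained at k = 0)
  C[2][1] = min over k of (A[2][0] + B[0][1] = -4 + -4 = -8, A[2][1] + B[1][1] = 6 + 10 = 16, A[2][2] + B[2][1] = 4 + -2 = 2) = -8 (attained at k = 0)
  C[2][2] = min over k of (A[2][0] + B[0][2] = -4 + -4 = -8, A[2][1] + B[1][2] = 6 + 8 = 14, A[2][2] + B[2][2] = 4 + 3 = 7) = -8 (attained at k = 0)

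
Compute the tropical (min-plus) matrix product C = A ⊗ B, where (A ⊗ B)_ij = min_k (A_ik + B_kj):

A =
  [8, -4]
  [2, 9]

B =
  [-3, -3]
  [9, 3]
A ⊗ B =
  [5, -1]
  [-1, -1]

Apply the min-plus product entry-by-entry:
  C[0][0] = min over k of (A[0][0] + B[0][0] = 8 + -3 = 5, A[0][1] + B[1][0] = -4 + 9 = 5) = 5 (attained at k = 0)
  C[0][1] = min over k of (A[0][0] + B[0][1] = 8 + -3 = 5, A[0][1] + B[1][1] = -4 + 3 = -1) = -1 (attained at k = 1)
  C[1][0] = min over k of (A[1][0] + B[0][0] = 2 + -3 = -1, A[1][1] + B[1][0] = 9 + 9 = 18) = -1 (attained at k = 0)
  C[1][1] = min over k of (A[1][0] + B[0][1] = 2 + -3 = -1, A[1][1] + B[1][1] = 9 + 3 = 12) = -1 (attained at k = 0)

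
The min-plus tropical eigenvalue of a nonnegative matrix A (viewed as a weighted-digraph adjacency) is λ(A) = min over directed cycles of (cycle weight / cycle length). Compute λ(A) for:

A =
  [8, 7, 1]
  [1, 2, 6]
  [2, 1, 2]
λ(A) = 1

Enumerate directed cycles and compute their means (weight / length). Sample:
  cycle 0 → 0: weight = 8, length = 1, mean = 8/1 ≈ 8.000
  cycle 1 → 1: weight = 2, length = 1, mean = 2/1 ≈ 2.000
  cycle 2 → 2: weight = 2, length = 1, mean = 2/1 ≈ 2.000
  cycle 0 → 1 → 0: weight = 8, length = 2, mean = 8/2 ≈ 4.000
  cycle 0 → 2 → 0: weight = 3, length = 2, mean = 3/2 ≈ 1.500
  cycle 1 → 0 → 1: weight = 8, length = 2, mean = 8/2 ≈ 4.000
Minimum mean = 1.000, attained e.g. along the cycle 0 → 2 → 1 → 0 with weight 3 and length 3. So λ(A) = 3/3 = 1.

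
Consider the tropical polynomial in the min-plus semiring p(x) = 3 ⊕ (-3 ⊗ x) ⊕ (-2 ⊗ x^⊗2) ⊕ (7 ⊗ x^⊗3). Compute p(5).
p(5) = 2

A tropical monomial a ⊗ x^⊗i evaluates to a + i · x. Evaluating each term at x = 5:
  Term 0 contributes 3 + 0 · 5 = 3
  Term 1 contributes -3 + 1 · 5 = 2
  Term 2 contributes -2 + 2 · 5 = 8
  Term 3 contributes 7 + 3 · 5 = 22
p(5) = ⊕ of these = min[3, 2, 8, 22] = 2.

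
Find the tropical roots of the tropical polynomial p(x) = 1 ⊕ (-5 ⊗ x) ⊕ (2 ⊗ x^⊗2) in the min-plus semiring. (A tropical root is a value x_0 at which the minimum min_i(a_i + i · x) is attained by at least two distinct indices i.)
Roots: {-7, 6}

Each tropical root is a break point of the lower envelope of the lines y = a_i + i · x (there are 3 lines, with slopes 0, 1, ..., 2). Only the lines that attain the minimum somewhere contribute to roots; other lines are dominated. Here the surviving (envelope) indices are i = 2, i = 1, i = 0.
Intersections between consecutive envelope lines give the roots: for adjacent envelope indices i < j the intersection is x = (a_i − a_j) / (j − i). Reading off the sorted break points: {-7, 6}.
Verification: at each break x_0, at least two indices attain the minimum of min_i(a_i + i · x_0).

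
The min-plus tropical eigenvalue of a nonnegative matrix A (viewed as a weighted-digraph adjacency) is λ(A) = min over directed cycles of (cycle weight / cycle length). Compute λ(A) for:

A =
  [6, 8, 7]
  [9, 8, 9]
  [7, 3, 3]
λ(A) = 3

Enumerate directed cycles and compute their means (weight / length). Sample:
  cycle 0 → 0: weight = 6, length = 1, mean = 6/1 ≈ 6.000
  cycle 1 → 1: weight = 8, length = 1, mean = 8/1 ≈ 8.000
  cycle 2 → 2: weight = 3, length = 1, mean = 3/1 ≈ 3.000
  cycle 0 → 1 → 0: weight = 17, length = 2, mean = 17/2 ≈ 8.500
  cycle 0 → 2 → 0: weight = 14, length = 2, mean = 14/2 ≈ 7.000
  cycle 1 → 0 → 1: weight = 17, length = 2, mean = 17/2 ≈ 8.500
Minimum mean = 3.000, attained e.g. along the cycle 2 → 2 with weight 3 and length 1. So λ(A) = 3/1 = 3.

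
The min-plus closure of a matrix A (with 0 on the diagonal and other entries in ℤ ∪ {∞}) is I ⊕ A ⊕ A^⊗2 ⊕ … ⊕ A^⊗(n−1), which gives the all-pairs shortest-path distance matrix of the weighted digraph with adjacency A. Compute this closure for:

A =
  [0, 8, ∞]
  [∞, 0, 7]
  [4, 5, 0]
Closure =
  [0, 8, 15]
  [11, 0, 7]
  [4, 5, 0]

This is the Floyd-Warshall all-pairs shortest-path computation. For each intermediate vertex k = 0, 1, …, 2, update dist[i][j] ← min(dist[i][j], dist[i][k] + dist[k][j]). The final matrix gives, for each (i, j), the minimum total weight of any directed path from i to j (possibly empty when i = j).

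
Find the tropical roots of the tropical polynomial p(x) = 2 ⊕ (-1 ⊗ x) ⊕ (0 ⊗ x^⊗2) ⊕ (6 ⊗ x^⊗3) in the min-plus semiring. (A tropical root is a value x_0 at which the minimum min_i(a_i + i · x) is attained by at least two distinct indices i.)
Roots: {-6, -1, 3}

Each tropical root is a break point of the lower envelope of the lines y = a_i + i · x (there are 4 lines, with slopes 0, 1, ..., 3). Only the lines that attain the minimum somewhere contribute to roots; other lines are dominated. Here the surviving (envelope) indices are i = 3, i = 2, i = 1, i = 0.
Intersections between consecutive envelope lines give the roots: for adjacent envelope indices i < j the intersection is x = (a_i − a_j) / (j − i). Reading off the sorted break points: {-6, -1, 3}.
Verification: at each break x_0, at least two indices attain the minimum of min_i(a_i + i · x_0).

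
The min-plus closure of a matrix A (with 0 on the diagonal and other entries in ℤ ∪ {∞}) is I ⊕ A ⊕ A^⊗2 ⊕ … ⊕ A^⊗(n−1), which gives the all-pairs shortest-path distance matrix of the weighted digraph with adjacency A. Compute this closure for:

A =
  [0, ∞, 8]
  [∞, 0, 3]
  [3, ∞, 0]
Closure =
  [0, ∞, 8]
  [6, 0, 3]
  [3, ∞, 0]

This is the Floyd-Warshall all-pairs shortest-path computation. For each intermediate vertex k = 0, 1, …, 2, update dist[i][j] ← min(dist[i][j], dist[i][k] + dist[k][j]). The final matrix gives, for each (i, j), the minimum total weight of any directed path from i to j (possibly empty when i = j).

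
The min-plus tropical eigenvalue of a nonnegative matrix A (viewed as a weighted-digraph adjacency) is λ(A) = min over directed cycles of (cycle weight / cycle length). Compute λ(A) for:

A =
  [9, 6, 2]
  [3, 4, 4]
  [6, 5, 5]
λ(A) = 10/3

Enumerate directed cycles and compute their means (weight / length). Sample:
  cycle 0 → 0: weight = 9, length = 1, mean = 9/1 ≈ 9.000
  cycle 1 → 1: weight = 4, length = 1, mean = 4/1 ≈ 4.000
  cycle 2 → 2: weight = 5, length = 1, mean = 5/1 ≈ 5.000
  cycle 0 → 1 → 0: weight = 9, length = 2, mean = 9/2 ≈ 4.500
  cycle 0 → 2 → 0: weight = 8, length = 2, mean = 8/2 ≈ 4.000
  cycle 1 → 0 → 1: weight = 9, length = 2, mean = 9/2 ≈ 4.500
Minimum mean = 3.333, attained e.g. along the cycle 0 → 2 → 1 → 0 with weight 10 and length 3. So λ(A) = 10/3 = 10/3.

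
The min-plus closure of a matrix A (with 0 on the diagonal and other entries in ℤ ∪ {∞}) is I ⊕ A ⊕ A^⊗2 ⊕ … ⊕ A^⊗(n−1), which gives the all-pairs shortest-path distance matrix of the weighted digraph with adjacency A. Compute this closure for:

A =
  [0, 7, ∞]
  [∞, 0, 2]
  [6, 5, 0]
Closure =
  [0, 7, 9]
  [8, 0, 2]
  [6, 5, 0]

This is the Floyd-Warshall all-pairs shortest-path computation. For each intermediate vertex k = 0, 1, …, 2, update dist[i][j] ← min(dist[i][j], dist[i][k] + dist[k][j]). The final matrix gives, for each (i, j), the minimum total weight of any directed path from i to j (possibly empty when i = j).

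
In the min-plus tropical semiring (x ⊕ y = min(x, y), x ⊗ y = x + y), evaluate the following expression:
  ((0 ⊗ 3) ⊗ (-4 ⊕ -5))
((0 ⊗ 3) ⊗ (-4 ⊕ -5)) = -2

Expand innermost to outermost. Recall ⊕ takes the minimum of its arguments and ⊗ takes their sum. Working out the expression ((0 ⊗ 3) ⊗ (-4 ⊕ -5)) gives -2.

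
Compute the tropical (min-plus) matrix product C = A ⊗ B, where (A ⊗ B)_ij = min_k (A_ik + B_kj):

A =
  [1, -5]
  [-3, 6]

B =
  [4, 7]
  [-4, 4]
A ⊗ B =
  [-9, -1]
  [1, 4]

Apply the min-plus product entry-by-entry:
  C[0][0] = min over k of (A[0][0] + B[0][0] = 1 + 4 = 5, A[0][1] + B[1][0] = -5 + -4 = -9) = -9 (attained at k = 1)
  C[0][1] = min over k of (A[0][0] + B[0][1] = 1 + 7 = 8, A[0][1] + B[1][1] = -5 + 4 = -1) = -1 (attained at k = 1)
  C[1][0] = min over k of (A[1][0] + B[0][0] = -3 + 4 = 1, A[1][1] + B[1][0] = 6 + -4 = 2) = 1 (attained at k = 0)
  C[1][1] = min over k of (A[1][0] + B[0][1] = -3 + 7 = 4, A[1][1] + B[1][1] = 6 + 4 = 10) = 4 (attained at k = 0)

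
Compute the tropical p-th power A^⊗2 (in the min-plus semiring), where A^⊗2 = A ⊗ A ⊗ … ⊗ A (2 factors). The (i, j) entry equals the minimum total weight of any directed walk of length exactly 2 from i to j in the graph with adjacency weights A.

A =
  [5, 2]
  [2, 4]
A^⊗2 =
  [4, 6]
  [6, 4]

Each entry (A^⊗2)_ij equals the minimum over all length-2 walks i = v_0 → v_1 → … → v_2 = j of Σ_t A[v_t][v_{t+1}]. For example, for (i, j) = (0, 1) we minimise over 2 possible intermediate vertex sequences; the minimum is 6, attained along the walk 0 → 1 → 1.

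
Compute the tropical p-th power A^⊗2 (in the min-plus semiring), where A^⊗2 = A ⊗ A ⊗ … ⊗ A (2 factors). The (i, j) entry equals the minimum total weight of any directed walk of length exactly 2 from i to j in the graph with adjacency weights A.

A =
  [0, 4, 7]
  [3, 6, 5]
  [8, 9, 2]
A^⊗2 =
  [0, 4, 7]
  [3, 7, 7]
  [8, 11, 4]

Each entry (A^⊗2)_ij equals the minimum over all length-2 walks i = v_0 → v_1 → … → v_2 = j of Σ_t A[v_t][v_{t+1}]. For example, for (i, j) = (0, 2) we minimise over 3 possible intermediate vertex sequences; the minimum is 7, attained along the walk 0 → 0 → 2.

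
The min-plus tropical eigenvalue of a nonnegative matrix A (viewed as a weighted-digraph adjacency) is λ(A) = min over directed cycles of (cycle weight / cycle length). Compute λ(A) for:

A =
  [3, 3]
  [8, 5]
λ(A) = 3

Enumerate directed cycles and compute their means (weight / length). Sample:
  cycle 0 → 0: weight = 3, length = 1, mean = 3/1 ≈ 3.000
  cycle 1 → 1: weight = 5, length = 1, mean = 5/1 ≈ 5.000
  cycle 0 → 1 → 0: weight = 11, length = 2, mean = 11/2 ≈ 5.500
  cycle 1 → 0 → 1: weight = 11, length = 2, mean = 11/2 ≈ 5.500
Minimum mean = 3.000, attained e.g. along the cycle 0 → 0 with weight 3 and length 1. So λ(A) = 3/1 = 3.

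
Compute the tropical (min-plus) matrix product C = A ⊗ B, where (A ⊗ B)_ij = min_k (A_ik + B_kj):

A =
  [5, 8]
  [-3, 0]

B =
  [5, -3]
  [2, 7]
A ⊗ B =
  [10, 2]
  [2, -6]

Apply the min-plus product entry-by-entry:
  C[0][0] = min over k of (A[0][0] + B[0][0] = 5 + 5 = 10, A[0][1] + B[1][0] = 8 + 2 = 10) = 10 (attained at k = 0)
  C[0][1] = min over k of (A[0][0] + B[0][1] = 5 + -3 = 2, A[0][1] + B[1][1] = 8 + 7 = 15) = 2 (attained at k = 0)
  C[1][0] = min over k of (A[1][0] + B[0][0] = -3 + 5 = 2, A[1][1] + B[1][0] = 0 + 2 = 2) = 2 (attained at k = 0)
  C[1][1] = min over k of (A[1][0] + B[0][1] = -3 + -3 = -6, A[1][1] + B[1][1] = 0 + 7 = 7) = -6 (attained at k = 0)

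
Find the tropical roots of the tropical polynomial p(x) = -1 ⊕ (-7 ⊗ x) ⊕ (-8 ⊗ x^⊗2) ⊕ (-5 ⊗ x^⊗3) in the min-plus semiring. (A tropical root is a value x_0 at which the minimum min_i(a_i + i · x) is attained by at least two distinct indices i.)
Roots: {-3, 1, 6}

Each tropical root is a break point of the lower envelope of the lines y = a_i + i · x (there are 4 lines, with slopes 0, 1, ..., 3). Only the lines that attain the minimum somewhere contribute to roots; other lines are dominated. Here the surviving (envelope) indices are i = 3, i = 2, i = 1, i = 0.
Intersections between consecutive envelope lines give the roots: for adjacent envelope indices i < j the intersection is x = (a_i − a_j) / (j − i). Reading off the sorted break points: {-3, 1, 6}.
Verification: at each break x_0, at least two indices attain the minimum of min_i(a_i + i · x_0).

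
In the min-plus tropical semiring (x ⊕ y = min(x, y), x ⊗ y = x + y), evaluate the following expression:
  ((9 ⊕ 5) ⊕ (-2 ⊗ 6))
((9 ⊕ 5) ⊕ (-2 ⊗ 6)) = 4

Expand innermost to outermost. Recall ⊕ takes the minimum of its arguments and ⊗ takes their sum. Working out the expression ((9 ⊕ 5) ⊕ (-2 ⊗ 6)) gives 4.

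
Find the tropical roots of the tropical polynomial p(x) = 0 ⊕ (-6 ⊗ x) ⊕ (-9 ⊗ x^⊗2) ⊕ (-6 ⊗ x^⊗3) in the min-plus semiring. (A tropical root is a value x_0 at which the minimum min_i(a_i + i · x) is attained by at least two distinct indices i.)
Roots: {-3, 3, 6}

Each tropical root is a break point of the lower envelope of the lines y = a_i + i · x (there are 4 lines, with slopes 0, 1, ..., 3). Only the lines that attain the minimum somewhere contribute to roots; other lines are dominated. Here the surviving (envelope) indices are i = 3, i = 2, i = 1, i = 0.
Intersections between consecutive envelope lines give the roots: for adjacent envelope indices i < j the intersection is x = (a_i − a_j) / (j − i). Reading off the sorted break points: {-3, 3, 6}.
Verification: at each break x_0, at least two indices attain the minimum of min_i(a_i + i · x_0).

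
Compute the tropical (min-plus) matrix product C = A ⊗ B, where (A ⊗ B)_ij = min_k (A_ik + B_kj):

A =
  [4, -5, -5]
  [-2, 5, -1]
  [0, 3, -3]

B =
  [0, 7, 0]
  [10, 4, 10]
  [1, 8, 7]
A ⊗ B =
  [-4, -1, 2]
  [-2, 5, -2]
  [-2, 5, 0]

Apply the min-plus product entry-by-entry:
  C[0][0] = min over k of (A[0][0] + B[0][0] = 4 + 0 = 4, A[0][1] + B[1][0] = -5 + 10 = 5, A[0][2] + B[2][0] = -5 + 1 = -4) = -4 (attained at k = 2)
  C[0][1] = min over k of (A[0][0] + B[0][1] = 4 + 7 = 11, A[0][1] + B[1][1] = -5 + 4 = -1, A[0][2] + B[2][1] = -5 + 8 = 3) = -1 (attained at k = 1)
  C[0][2] = min over k of (A[0][0] + B[0][2] = 4 + 0 = 4, A[0][1] + B[1][2] = -5 + 10 = 5, A[0][2] + B[2][2] = -5 + 7 = 2) = 2 (attained at k = 2)
  C[1][0] = min over k of (A[1][0] + B[0][0] = -2 + 0 = -2, A[1][1] + B[1][0] = 5 + 10 = 15, A[1][2] + B[2][0] = -1 + 1 = 0) = -2 (attained at k = 0)
  C[1][1] = min over k of (A[1][0] + B[0][1] = -2 + 7 = 5, A[1][1] + B[1][1] = 5 + 4 = 9, A[1][2] + B[2][1] = -1 + 8 = 7) = 5 (attained at k = 0)
  C[1][2] = min over k of (A[1][0] + B[0][2] = -2 + 0 = -2, A[1][1] + B[1][2] = 5 + 10 = 15, A[1][2] + B[2][2] = -1 + 7 = 6) = -2 (attained at k = 0)
  C[2][0] = min over k of (A[2][0] + B[0][0] = 0 + 0 = 0, A[2][1] + B[1][0] = 3 + 10 = 13, A[2][2] + B[2][0] = -3 + 1 = -2) = -2 (attained at k = 2)
  C[2][1] = min over k of (A[2][0] + B[0][1] = 0 + 7 = 7, A[2][1] + B[1][1] = 3 + 4 = 7, A[2][2] + B[2][1] = -3 + 8 = 5) = 5 (attained at k = 2)
  C[2][2] = min over k of (A[2][0] + B[0][2] = 0 + 0 = 0, A[2][1] + B[1][2] = 3 + 10 = 13, A[2][2] + B[2][2] = -3 + 7 = 4) = 0 (attained at k = 0)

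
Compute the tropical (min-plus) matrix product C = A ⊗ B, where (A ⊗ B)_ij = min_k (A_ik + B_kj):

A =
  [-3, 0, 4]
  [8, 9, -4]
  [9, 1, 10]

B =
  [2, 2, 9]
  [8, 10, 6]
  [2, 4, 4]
A ⊗ B =
  [-1, -1, 6]
  [-2, 0, 0]
  [9, 11, 7]

Apply the min-plus product entry-by-entry:
  C[0][0] = min over k of (A[0][0] + B[0][0] = -3 + 2 = -1, A[0][1] + B[1][0] = 0 + 8 = 8, A[0][2] + B[2][0] = 4 + 2 = 6) = -1 (attained at k = 0)
  C[0][1] = min over k of (A[0][0] + B[0][1] = -3 + 2 = -1, A[0][1] + B[1][1] = 0 + 10 = 10, A[0][2] + B[2][1] = 4 + 4 = 8) = -1 (attained at k = 0)
  C[0][2] = min over k of (A[0][0] + B[0][2] = -3 + 9 = 6, A[0][1] + B[1][2] = 0 + 6 = 6, A[0][2] + B[2][2] = 4 + 4 = 8) = 6 (attained at k = 0)
  C[1][0] = min over k of (A[1][0] + B[0][0] = 8 + 2 = 10, A[1][1] + B[1][0] = 9 + 8 = 17, A[1][2] + B[2][0] = -4 + 2 = -2) = -2 (attained at k = 2)
  C[1][1] = min over k of (A[1][0] + B[0][1] = 8 + 2 = 10, A[1][1] + B[1][1] = 9 + 10 = 19, A[1][2] + B[2][1] = -4 + 4 = 0) = 0 (attained at k = 2)
  C[1][2] = min over k of (A[1][0] + B[0][2] = 8 + 9 = 17, A[1][1] + B[1][2] = 9 + 6 = 15, A[1][2] + B[2][2] = -4 + 4 = 0) = 0 (attained at k = 2)
  C[2][0] = min over k of (A[2][0] + B[0][0] = 9 + 2 = 11, A[2][1] + B[1][0] = 1 + 8 = 9, A[2][2] + B[2][0] = 10 + 2 = 12) = 9 (attained at k = 1)
  C[2][1] = min over k of (A[2][0] + B[0][1] = 9 + 2 = 11, A[2][1] + B[1][1] = 1 + 10 = 11, A[2][2] + B[2][1] = 10 + 4 = 14) = 11 (attained at k = 0)
  C[2][2] = min over k of (A[2][0] + B[0][2] = 9 + 9 = 18, A[2][1] + B[1][2] = 1 + 6 = 7, A[2][2] + B[2][2] = 10 + 4 = 14) = 7 (attained at k = 1)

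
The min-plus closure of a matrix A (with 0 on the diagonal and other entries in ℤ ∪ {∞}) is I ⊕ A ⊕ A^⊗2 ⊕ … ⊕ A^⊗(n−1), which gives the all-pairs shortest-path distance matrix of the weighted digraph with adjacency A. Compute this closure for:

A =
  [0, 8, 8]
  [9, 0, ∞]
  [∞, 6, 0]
Closure =
  [0, 8, 8]
  [9, 0, 17]
  [15, 6, 0]

This is the Floyd-Warshall all-pairs shortest-path computation. For each intermediate vertex k = 0, 1, …, 2, update dist[i][j] ← min(dist[i][j], dist[i][k] + dist[k][j]). The final matrix gives, for each (i, j), the minimum total weight of any directed path from i to j (possibly empty when i = j).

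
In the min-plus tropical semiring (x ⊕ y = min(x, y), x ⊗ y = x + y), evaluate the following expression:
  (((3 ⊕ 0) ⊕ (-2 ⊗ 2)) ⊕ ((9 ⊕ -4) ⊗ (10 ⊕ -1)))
(((3 ⊕ 0) ⊕ (-2 ⊗ 2)) ⊕ ((9 ⊕ -4) ⊗ (10 ⊕ -1))) = -5

Expand innermost to outermost. Recall ⊕ takes the minimum of its arguments and ⊗ takes their sum. Working out the expression (((3 ⊕ 0) ⊕ (-2 ⊗ 2)) ⊕ ((9 ⊕ -4) ⊗ (10 ⊕ -1))) gives -5.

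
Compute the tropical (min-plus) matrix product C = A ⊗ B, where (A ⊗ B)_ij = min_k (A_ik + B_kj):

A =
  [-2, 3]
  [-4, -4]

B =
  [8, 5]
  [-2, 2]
A ⊗ B =
  [1, 3]
  [-6, -2]

Apply the min-plus product entry-by-entry:
  C[0][0] = min over k of (A[0][0] + B[0][0] = -2 + 8 = 6, A[0][1] + B[1][0] = 3 + -2 = 1) = 1 (attained at k = 1)
  C[0][1] = min over k of (A[0][0] + B[0][1] = -2 + 5 = 3, A[0][1] + B[1][1] = 3 + 2 = 5) = 3 (attained at k = 0)
  C[1][0] = min over k of (A[1][0] + B[0][0] = -4 + 8 = 4, A[1][1] + B[1][0] = -4 + -2 = -6) = -6 (attained at k = 1)
  C[1][1] = min over k of (A[1][0] + B[0][1] = -4 + 5 = 1, A[1][1] + B[1][1] = -4 + 2 = -2) = -2 (attained at k = 1)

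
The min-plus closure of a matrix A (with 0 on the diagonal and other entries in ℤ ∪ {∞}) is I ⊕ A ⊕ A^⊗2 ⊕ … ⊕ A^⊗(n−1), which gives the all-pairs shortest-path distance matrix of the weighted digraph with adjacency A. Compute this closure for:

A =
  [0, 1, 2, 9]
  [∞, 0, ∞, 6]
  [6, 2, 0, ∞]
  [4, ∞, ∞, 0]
Closure =
  [0, 1, 2, 7]
  [10, 0, 12, 6]
  [6, 2, 0, 8]
  [4, 5, 6, 0]

This is the Floyd-Warshall all-pairs shortest-path computation. For each intermediate vertex k = 0, 1, …, 3, update dist[i][j] ← min(dist[i][j], dist[i][k] + dist[k][j]). The final matrix gives, for each (i, j), the minimum total weight of any directed path from i to j (possibly empty when i = j).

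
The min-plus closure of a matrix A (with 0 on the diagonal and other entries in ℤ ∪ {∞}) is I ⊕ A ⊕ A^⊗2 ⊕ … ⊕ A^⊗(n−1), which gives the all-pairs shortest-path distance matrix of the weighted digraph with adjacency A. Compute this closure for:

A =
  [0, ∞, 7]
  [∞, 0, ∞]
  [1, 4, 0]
Closure =
  [0, 11, 7]
  [∞, 0, ∞]
  [1, 4, 0]

This is the Floyd-Warshall all-pairs shortest-path computation. For each intermediate vertex k = 0, 1, …, 2, update dist[i][j] ← min(dist[i][j], dist[i][k] + dist[k][j]). The final matrix gives, for each (i, j), the minimum total weight of any directed path from i to j (possibly empty when i = j).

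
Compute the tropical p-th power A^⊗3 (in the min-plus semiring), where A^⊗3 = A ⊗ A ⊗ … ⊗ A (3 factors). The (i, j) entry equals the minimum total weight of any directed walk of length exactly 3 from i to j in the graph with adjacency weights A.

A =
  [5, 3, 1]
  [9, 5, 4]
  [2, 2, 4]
A^⊗3 =
  [7, 6, 4]
  [10, 9, 7]
  [5, 5, 7]

Each entry (A^⊗3)_ij equals the minimum over all length-3 walks i = v_0 → v_1 → … → v_3 = j of Σ_t A[v_t][v_{t+1}]. For example, for (i, j) = (0, 2) we minimise over 9 possible intermediate vertex sequences; the minimum is 4, attained along the walk 0 → 2 → 0 → 2.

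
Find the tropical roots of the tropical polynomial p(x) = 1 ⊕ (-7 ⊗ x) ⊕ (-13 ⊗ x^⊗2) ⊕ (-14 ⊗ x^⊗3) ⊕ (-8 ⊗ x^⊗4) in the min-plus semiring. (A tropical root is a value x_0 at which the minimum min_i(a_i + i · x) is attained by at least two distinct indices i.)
Roots: {-6, 1, 6, 8}

Each tropical root is a break point of the lower envelope of the lines y = a_i + i · x (there are 5 lines, with slopes 0, 1, ..., 4). Only the lines that attain the minimum somewhere contribute to roots; other lines are dominated. Here the surviving (envelope) indices are i = 4, i = 3, i = 2, i = 1, i = 0.
Intersections between consecutive envelope lines give the roots: for adjacent envelope indices i < j the intersection is x = (a_i − a_j) / (j − i). Reading off the sorted break points: {-6, 1, 6, 8}.
Verification: at each break x_0, at least two indices attain the minimum of min_i(a_i + i · x_0).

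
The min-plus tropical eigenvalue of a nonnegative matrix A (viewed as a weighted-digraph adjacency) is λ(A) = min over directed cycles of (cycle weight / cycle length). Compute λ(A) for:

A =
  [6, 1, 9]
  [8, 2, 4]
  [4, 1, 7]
λ(A) = 2

Enumerate directed cycles and compute their means (weight / length). Sample:
  cycle 0 → 0: weight = 6, length = 1, mean = 6/1 ≈ 6.000
  cycle 1 → 1: weight = 2, length = 1, mean = 2/1 ≈ 2.000
  cycle 2 → 2: weight = 7, length = 1, mean = 7/1 ≈ 7.000
  cycle 0 → 1 → 0: weight = 9, length = 2, mean = 9/2 ≈ 4.500
  cycle 0 → 2 → 0: weight = 13, length = 2, mean = 13/2 ≈ 6.500
  cycle 1 → 0 → 1: weight = 9, length = 2, mean = 9/2 ≈ 4.500
Minimum mean = 2.000, attained e.g. along the cycle 1 → 1 with weight 2 and length 1. So λ(A) = 2/1 = 2.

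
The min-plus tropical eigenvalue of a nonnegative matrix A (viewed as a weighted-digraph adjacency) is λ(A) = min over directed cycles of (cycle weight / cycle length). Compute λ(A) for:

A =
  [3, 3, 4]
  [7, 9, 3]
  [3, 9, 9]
λ(A) = 3

Enumerate directed cycles and compute their means (weight / length). Sample:
  cycle 0 → 0: weight = 3, length = 1, mean = 3/1 ≈ 3.000
  cycle 1 → 1: weight = 9, length = 1, mean = 9/1 ≈ 9.000
  cycle 2 → 2: weight = 9, length = 1, mean = 9/1 ≈ 9.000
  cycle 0 → 1 → 0: weight = 10, length = 2, mean = 10/2 ≈ 5.000
  cycle 0 → 2 → 0: weight = 7, length = 2, mean = 7/2 ≈ 3.500
  cycle 1 → 0 → 1: weight = 10, length = 2, mean = 10/2 ≈ 5.000
Minimum mean = 3.000, attained e.g. along the cycle 0 → 0 with weight 3 and length 1. So λ(A) = 3/1 = 3.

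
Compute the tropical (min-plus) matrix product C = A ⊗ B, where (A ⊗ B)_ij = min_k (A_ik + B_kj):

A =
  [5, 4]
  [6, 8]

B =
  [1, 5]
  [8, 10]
A ⊗ B =
  [6, 10]
  [7, 11]

Apply the min-plus product entry-by-entry:
  C[0][0] = min over k of (A[0][0] + B[0][0] = 5 + 1 = 6, A[0][1] + B[1][0] = 4 + 8 = 12) = 6 (attained at k = 0)
  C[0][1] = min over k of (A[0][0] + B[0][1] = 5 + 5 = 10, A[0][1] + B[1][1] = 4 + 10 = 14) = 10 (attained at k = 0)
  C[1][0] = min over k of (A[1][0] + B[0][0] = 6 + 1 = 7, A[1][1] + B[1][0] = 8 + 8 = 16) = 7 (attained at k = 0)
  C[1][1] = min over k of (A[1][0] + B[0][1] = 6 + 5 = 11, A[1][1] + B[1][1] = 8 + 10 = 18) = 11 (attained at k = 0)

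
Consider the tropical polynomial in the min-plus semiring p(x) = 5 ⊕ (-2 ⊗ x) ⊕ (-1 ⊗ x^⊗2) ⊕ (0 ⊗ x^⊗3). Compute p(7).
p(7) = 5

A tropical monomial a ⊗ x^⊗i evaluates to a + i · x. Evaluating each term at x = 7:
  Term 0 contributes 5 + 0 · 7 = 5
  Term 1 contributes -2 + 1 · 7 = 5
  Term 2 contributes -1 + 2 · 7 = 13
  Term 3 contributes 0 + 3 · 7 = 21
p(7) = ⊕ of these = min[5, 5, 13, 21] = 5.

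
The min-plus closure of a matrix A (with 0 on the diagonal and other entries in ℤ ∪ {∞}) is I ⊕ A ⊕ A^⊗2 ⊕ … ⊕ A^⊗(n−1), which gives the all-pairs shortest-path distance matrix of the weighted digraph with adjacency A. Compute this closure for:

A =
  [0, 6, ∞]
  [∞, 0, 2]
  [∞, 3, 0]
Closure =
  [0, 6, 8]
  [∞, 0, 2]
  [∞, 3, 0]

This is the Floyd-Warshall all-pairs shortest-path computation. For each intermediate vertex k = 0, 1, …, 2, update dist[i][j] ← min(dist[i][j], dist[i][k] + dist[k][j]). The final matrix gives, for each (i, j), the minimum total weight of any directed path from i to j (possibly empty when i = j).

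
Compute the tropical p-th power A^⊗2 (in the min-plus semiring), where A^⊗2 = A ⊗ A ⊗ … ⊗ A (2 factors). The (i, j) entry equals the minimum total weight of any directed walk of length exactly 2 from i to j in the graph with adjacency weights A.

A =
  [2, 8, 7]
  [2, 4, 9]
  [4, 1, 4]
A^⊗2 =
  [4, 8, 9]
  [4, 8, 9]
  [3, 5, 8]

Each entry (A^⊗2)_ij equals the minimum over all length-2 walks i = v_0 → v_1 → … → v_2 = j of Σ_t A[v_t][v_{t+1}]. For example, for (i, j) = (0, 2) we minimise over 3 possible intermediate vertex sequences; the minimum is 9, attained along the walk 0 → 0 → 2.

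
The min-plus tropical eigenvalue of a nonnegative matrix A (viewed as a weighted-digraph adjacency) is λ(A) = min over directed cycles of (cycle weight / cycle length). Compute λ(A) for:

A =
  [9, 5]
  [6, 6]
λ(A) = 11/2

Enumerate directed cycles and compute their means (weight / length). Sample:
  cycle 0 → 0: weight = 9, length = 1, mean = 9/1 ≈ 9.000
  cycle 1 → 1: weight = 6, length = 1, mean = 6/1 ≈ 6.000
  cycle 0 → 1 → 0: weight = 11, length = 2, mean = 11/2 ≈ 5.500
  cycle 1 → 0 → 1: weight = 11, length = 2, mean = 11/2 ≈ 5.500
Minimum mean = 5.500, attained e.g. along the cycle 0 → 1 → 0 with weight 11 and length 2. So λ(A) = 11/2 = 11/2.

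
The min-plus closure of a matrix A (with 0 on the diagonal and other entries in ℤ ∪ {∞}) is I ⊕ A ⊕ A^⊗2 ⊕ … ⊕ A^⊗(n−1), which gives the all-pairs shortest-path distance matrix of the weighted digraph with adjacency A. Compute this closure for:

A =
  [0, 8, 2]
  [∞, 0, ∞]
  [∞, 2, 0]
Closure =
  [0, 4, 2]
  [∞, 0, ∞]
  [∞, 2, 0]

This is the Floyd-Warshall all-pairs shortest-path computation. For each intermediate vertex k = 0, 1, …, 2, update dist[i][j] ← min(dist[i][j], dist[i][k] + dist[k][j]). The final matrix gives, for each (i, j), the minimum total weight of any directed path from i to j (possibly empty when i = j).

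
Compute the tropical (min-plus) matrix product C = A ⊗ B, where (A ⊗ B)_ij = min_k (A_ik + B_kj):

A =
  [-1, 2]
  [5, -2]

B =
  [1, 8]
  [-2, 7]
A ⊗ B =
  [0, 7]
  [-4, 5]

Apply the min-plus product entry-by-entry:
  C[0][0] = min over k of (A[0][0] + B[0][0] = -1 + 1 = 0, A[0][1] + B[1][0] = 2 + -2 = 0) = 0 (attained at k = 0)
  C[0][1] = min over k of (A[0][0] + B[0][1] = -1 + 8 = 7, A[0][1] + B[1][1] = 2 + 7 = 9) = 7 (attained at k = 0)
  C[1][0] = min over k of (A[1][0] + B[0][0] = 5 + 1 = 6, A[1][1] + B[1][0] = -2 + -2 = -4) = -4 (attained at k = 1)
  C[1][1] = min over k of (A[1][0] + B[0][1] = 5 + 8 = 13, A[1][1] + B[1][1] = -2 + 7 = 5) = 5 (attained at k = 1)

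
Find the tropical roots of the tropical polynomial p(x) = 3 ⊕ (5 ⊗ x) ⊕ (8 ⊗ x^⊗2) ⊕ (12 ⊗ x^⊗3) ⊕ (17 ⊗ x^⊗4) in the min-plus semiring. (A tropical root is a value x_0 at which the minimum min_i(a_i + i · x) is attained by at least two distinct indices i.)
Roots: {-5, -4, -3, -2}

Each tropical root is a break point of the lower envelope of the lines y = a_i + i · x (there are 5 lines, with slopes 0, 1, ..., 4). Only the lines that attain the minimum somewhere contribute to roots; other lines are dominated. Here the surviving (envelope) indices are i = 4, i = 3, i = 2, i = 1, i = 0.
Intersections between consecutive envelope lines give the roots: for adjacent envelope indices i < j the intersection is x = (a_i − a_j) / (j − i). Reading off the sorted break points: {-5, -4, -3, -2}.
Verification: at each break x_0, at least two indices attain the minimum of min_i(a_i + i · x_0).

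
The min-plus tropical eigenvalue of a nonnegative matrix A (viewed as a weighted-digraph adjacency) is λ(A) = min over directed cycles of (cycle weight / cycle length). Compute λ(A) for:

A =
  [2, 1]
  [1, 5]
λ(A) = 1

Enumerate directed cycles and compute their means (weight / length). Sample:
  cycle 0 → 0: weight = 2, length = 1, mean = 2/1 ≈ 2.000
  cycle 1 → 1: weight = 5, length = 1, mean = 5/1 ≈ 5.000
  cycle 0 → 1 → 0: weight = 2, length = 2, mean = 2/2 ≈ 1.000
  cycle 1 → 0 → 1: weight = 2, length = 2, mean = 2/2 ≈ 1.000
Minimum mean = 1.000, attained e.g. along the cycle 0 → 1 → 0 with weight 2 and length 2. So λ(A) = 2/2 = 1.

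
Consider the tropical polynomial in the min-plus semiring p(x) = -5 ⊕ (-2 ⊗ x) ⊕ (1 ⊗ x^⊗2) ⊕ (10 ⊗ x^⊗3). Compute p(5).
p(5) = -5

A tropical monomial a ⊗ x^⊗i evaluates to a + i · x. Evaluating each term at x = 5:
  Term 0 contributes -5 + 0 · 5 = -5
  Term 1 contributes -2 + 1 · 5 = 3
  Term 2 contributes 1 + 2 · 5 = 11
  Term 3 contributes 10 + 3 · 5 = 25
p(5) = ⊕ of these = min[-5, 3, 11, 25] = -5.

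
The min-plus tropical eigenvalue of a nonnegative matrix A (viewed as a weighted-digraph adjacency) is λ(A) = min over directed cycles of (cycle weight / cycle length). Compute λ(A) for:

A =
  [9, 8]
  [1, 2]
λ(A) = 2

Enumerate directed cycles and compute their means (weight / length). Sample:
  cycle 0 → 0: weight = 9, length = 1, mean = 9/1 ≈ 9.000
  cycle 1 → 1: weight = 2, length = 1, mean = 2/1 ≈ 2.000
  cycle 0 → 1 → 0: weight = 9, length = 2, mean = 9/2 ≈ 4.500
  cycle 1 → 0 → 1: weight = 9, length = 2, mean = 9/2 ≈ 4.500
Minimum mean = 2.000, attained e.g. along the cycle 1 → 1 with weight 2 and length 1. So λ(A) = 2/1 = 2.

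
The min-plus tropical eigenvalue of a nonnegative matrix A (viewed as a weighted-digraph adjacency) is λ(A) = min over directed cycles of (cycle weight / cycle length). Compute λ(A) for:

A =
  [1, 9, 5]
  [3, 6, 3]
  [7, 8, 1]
λ(A) = 1

Enumerate directed cycles and compute their means (weight / length). Sample:
  cycle 0 → 0: weight = 1, length = 1, mean = 1/1 ≈ 1.000
  cycle 1 → 1: weight = 6, length = 1, mean = 6/1 ≈ 6.000
  cycle 2 → 2: weight = 1, length = 1, mean = 1/1 ≈ 1.000
  cycle 0 → 1 → 0: weight = 12, length = 2, mean = 12/2 ≈ 6.000
  cycle 0 → 2 → 0: weight = 12, length = 2, mean = 12/2 ≈ 6.000
  cycle 1 → 0 → 1: weight = 12, length = 2, mean = 12/2 ≈ 6.000
Minimum mean = 1.000, attained e.g. along the cycle 0 → 0 with weight 1 and length 1. So λ(A) = 1/1 = 1.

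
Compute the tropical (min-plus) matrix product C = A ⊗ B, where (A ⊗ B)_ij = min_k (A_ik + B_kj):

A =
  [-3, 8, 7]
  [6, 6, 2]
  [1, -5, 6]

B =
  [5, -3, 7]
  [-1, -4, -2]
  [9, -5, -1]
A ⊗ B =
  [2, -6, 4]
  [5, -3, 1]
  [-6, -9, -7]

Apply the min-plus product entry-by-entry:
  C[0][0] = min over k of (A[0][0] + B[0][0] = -3 + 5 = 2, A[0][1] + B[1][0] = 8 + -1 = 7, A[0][2] + B[2][0] = 7 + 9 = 16) = 2 (attained at k = 0)
  C[0][1] = min over k of (A[0][0] + B[0][1] = -3 + -3 = -6, A[0][1] + B[1][1] = 8 + -4 = 4, A[0][2] + B[2][1] = 7 + -5 = 2) = -6 (attained at k = 0)
  C[0][2] = min over k of (A[0][0] + B[0][2] = -3 + 7 = 4, A[0][1] + B[1][2] = 8 + -2 = 6, A[0][2] + B[2][2] = 7 + -1 = 6) = 4 (attained at k = 0)
  C[1][0] = min over k of (A[1][0] + B[0][0] = 6 + 5 = 11, A[1][1] + B[1][0] = 6 + -1 = 5, A[1][2] + B[2][0] = 2 + 9 = 11) = 5 (attained at k = 1)
  C[1][1] = min over k of (A[1][0] + B[0][1] = 6 + -3 = 3, A[1][1] + B[1][1] = 6 + -4 = 2, A[1][2] + B[2][1] = 2 + -5 = -3) = -3 (attained at k = 2)
  C[1][2] = min over k of (A[1][0] + B[0][2] = 6 + 7 = 13, A[1][1] + B[1][2] = 6 + -2 = 4, A[1][2] + B[2][2] = 2 + -1 = 1) = 1 (attained at k = 2)
  C[2][0] = min over k of (A[2][0] + B[0][0] = 1 + 5 = 6, A[2][1] + B[1][0] = -5 + -1 = -6, A[2][2] + B[2][0] = 6 + 9 = 15) = -6 (attained at k = 1)
  C[2][1] = min over k of (A[2][0] + B[0][1] = 1 + -3 = -2, A[2][1] + B[1][1] = -5 + -4 = -9, A[2][2] + B[2][1] = 6 + -5 = 1) = -9 (attained at k = 1)
  C[2][2] = min over k of (A[2][0] + B[0][2] = 1 + 7 = 8, A[2][1] + B[1][2] = -5 + -2 = -7, A[2][2] + B[2][2] = 6 + -1 = 5) = -7 (attained at k = 1)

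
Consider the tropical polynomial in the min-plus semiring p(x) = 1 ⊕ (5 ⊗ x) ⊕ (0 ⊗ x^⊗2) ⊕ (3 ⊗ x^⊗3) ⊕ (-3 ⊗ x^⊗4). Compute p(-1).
p(-1) = -7

A tropical monomial a ⊗ x^⊗i evaluates to a + i · x. Evaluating each term at x = -1:
  Term 0 contributes 1 + 0 · -1 = 1
  Term 1 contributes 5 + 1 · -1 = 4
  Term 2 contributes 0 + 2 · -1 = -2
  Term 3 contributes 3 + 3 · -1 = 0
  Term 4 contributes -3 + 4 · -1 = -7
p(-1) = ⊕ of these = min[1, 4, -2, 0, -7] = -7.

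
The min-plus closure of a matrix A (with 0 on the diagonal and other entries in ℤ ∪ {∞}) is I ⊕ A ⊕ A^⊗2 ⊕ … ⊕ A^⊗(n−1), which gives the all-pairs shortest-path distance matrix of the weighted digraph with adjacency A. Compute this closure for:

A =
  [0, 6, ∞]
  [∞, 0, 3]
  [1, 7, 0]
Closure =
  [0, 6, 9]
  [4, 0, 3]
  [1, 7, 0]

This is the Floyd-Warshall all-pairs shortest-path computation. For each intermediate vertex k = 0, 1, …, 2, update dist[i][j] ← min(dist[i][j], dist[i][k] + dist[k][j]). The final matrix gives, for each (i, j), the minimum total weight of any directed path from i to j (possibly empty when i = j).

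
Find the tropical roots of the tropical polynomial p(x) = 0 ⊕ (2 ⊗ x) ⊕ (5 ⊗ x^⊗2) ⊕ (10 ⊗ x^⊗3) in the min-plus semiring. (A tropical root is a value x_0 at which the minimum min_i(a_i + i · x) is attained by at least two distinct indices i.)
Roots: {-5, -3, -2}

Each tropical root is a break point of the lower envelope of the lines y = a_i + i · x (there are 4 lines, with slopes 0, 1, ..., 3). Only the lines that attain the minimum somewhere contribute to roots; other lines are dominated. Here the surviving (envelope) indices are i = 3, i = 2, i = 1, i = 0.
Intersections between consecutive envelope lines give the roots: for adjacent envelope indices i < j the intersection is x = (a_i − a_j) / (j − i). Reading off the sorted break points: {-5, -3, -2}.
Verification: at each break x_0, at least two indices attain the minimum of min_i(a_i + i · x_0).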